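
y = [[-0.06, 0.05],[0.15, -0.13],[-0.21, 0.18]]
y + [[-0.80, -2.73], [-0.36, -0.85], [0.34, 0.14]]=[[-0.86, -2.68], [-0.21, -0.98], [0.13, 0.32]]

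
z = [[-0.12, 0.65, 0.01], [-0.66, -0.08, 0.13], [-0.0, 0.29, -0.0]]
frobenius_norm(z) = 0.99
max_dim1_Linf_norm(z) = 0.66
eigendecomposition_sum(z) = [[-0.06+0.34j, (0.32+0.05j), 0.00-0.07j],  [(-0.33-0.05j), (-0.04+0.31j), 0.06+0.00j],  [0.15j, 0.14-0.01j, (-0-0.03j)]] + [[-0.06-0.34j, (0.32-0.05j), 0.07j], [-0.33+0.05j, (-0.04-0.31j), (0.06-0j)], [-0.15j, (0.14+0.01j), (-0+0.03j)]] + [[(-0+0j), 0.00-0.00j, 0j],[-0.00+0.00j, -0j, 0j],[(-0+0j), -0j, (0.01+0j)]]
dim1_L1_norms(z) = [0.78, 0.87, 0.29]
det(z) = 0.00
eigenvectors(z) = [[-0.69+0.00j,-0.69-0.00j,(0.19+0j)], [(-0.01-0.66j),-0.01+0.66j,0.02+0.00j], [-0.30+0.06j,(-0.3-0.06j),0.98+0.00j]]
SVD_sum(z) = [[-0.25, 0.59, 0.04], [-0.07, 0.17, 0.01], [-0.1, 0.25, 0.02]] + [[0.13,0.06,-0.03], [-0.59,-0.25,0.12], [0.1,0.04,-0.02]] + [[-0.0, -0.0, -0.0], [0.00, 0.00, 0.0], [0.00, 0.00, 0.00]]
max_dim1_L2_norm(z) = 0.68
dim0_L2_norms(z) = [0.67, 0.72, 0.13]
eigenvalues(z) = [(-0.1+0.63j), (-0.1-0.63j), (0.01+0j)]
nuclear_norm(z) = 1.40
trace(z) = -0.20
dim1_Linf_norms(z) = [0.65, 0.66, 0.29]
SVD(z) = [[0.89, -0.21, -0.4], [0.26, 0.96, 0.07], [0.37, -0.17, 0.91]] @ diag([0.7234194267423286, 0.6757483461898212, 0.005339066727598494]) @ [[-0.39, 0.92, 0.06], [-0.9, -0.39, 0.18], [0.19, 0.02, 0.98]]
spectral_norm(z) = 0.72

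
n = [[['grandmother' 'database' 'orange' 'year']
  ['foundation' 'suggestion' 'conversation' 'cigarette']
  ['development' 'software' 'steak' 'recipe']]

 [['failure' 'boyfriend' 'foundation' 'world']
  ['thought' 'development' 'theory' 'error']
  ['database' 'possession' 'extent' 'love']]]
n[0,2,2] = 'steak'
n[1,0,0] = 'failure'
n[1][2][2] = 'extent'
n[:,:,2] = [['orange', 'conversation', 'steak'], ['foundation', 'theory', 'extent']]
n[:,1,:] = [['foundation', 'suggestion', 'conversation', 'cigarette'], ['thought', 'development', 'theory', 'error']]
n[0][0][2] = 'orange'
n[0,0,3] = 'year'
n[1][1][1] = 'development'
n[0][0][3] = 'year'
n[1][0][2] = 'foundation'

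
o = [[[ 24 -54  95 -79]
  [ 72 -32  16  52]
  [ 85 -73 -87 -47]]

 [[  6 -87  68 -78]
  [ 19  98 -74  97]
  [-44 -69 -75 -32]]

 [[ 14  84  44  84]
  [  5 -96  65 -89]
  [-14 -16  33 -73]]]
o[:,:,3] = [[-79, 52, -47], [-78, 97, -32], [84, -89, -73]]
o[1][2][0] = -44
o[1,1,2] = -74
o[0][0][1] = -54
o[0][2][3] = -47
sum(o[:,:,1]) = -245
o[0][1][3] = 52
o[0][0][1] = -54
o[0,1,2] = 16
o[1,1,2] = -74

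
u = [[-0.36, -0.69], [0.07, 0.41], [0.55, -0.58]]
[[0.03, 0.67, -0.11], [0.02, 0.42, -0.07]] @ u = [[-0.02,0.32], [-0.02,0.20]]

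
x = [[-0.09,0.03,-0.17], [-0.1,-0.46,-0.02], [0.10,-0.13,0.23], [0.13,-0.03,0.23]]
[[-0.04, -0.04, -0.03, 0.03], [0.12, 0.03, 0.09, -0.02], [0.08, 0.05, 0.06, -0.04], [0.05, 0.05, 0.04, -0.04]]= x @[[0.26, 0.11, 0.2, -0.08], [-0.31, -0.09, -0.24, 0.07], [0.04, 0.14, 0.04, -0.10]]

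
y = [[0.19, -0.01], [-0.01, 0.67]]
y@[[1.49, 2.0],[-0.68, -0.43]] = [[0.29, 0.38], [-0.47, -0.31]]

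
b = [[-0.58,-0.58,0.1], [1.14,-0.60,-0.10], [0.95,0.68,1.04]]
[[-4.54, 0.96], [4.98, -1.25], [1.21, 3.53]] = b @ [[5.01, -0.8], [2.01, -0.13], [-4.73, 4.21]]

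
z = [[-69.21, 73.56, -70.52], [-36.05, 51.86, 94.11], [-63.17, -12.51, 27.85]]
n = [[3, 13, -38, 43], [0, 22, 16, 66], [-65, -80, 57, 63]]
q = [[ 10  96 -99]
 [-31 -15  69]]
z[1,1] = 51.86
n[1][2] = 16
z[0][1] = 73.56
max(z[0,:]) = 73.56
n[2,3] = 63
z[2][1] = -12.51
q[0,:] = [10, 96, -99]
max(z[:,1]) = 73.56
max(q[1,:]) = 69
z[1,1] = 51.86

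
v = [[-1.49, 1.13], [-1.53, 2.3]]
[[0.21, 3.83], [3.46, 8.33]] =v @ [[2.01, 0.36],  [2.84, 3.86]]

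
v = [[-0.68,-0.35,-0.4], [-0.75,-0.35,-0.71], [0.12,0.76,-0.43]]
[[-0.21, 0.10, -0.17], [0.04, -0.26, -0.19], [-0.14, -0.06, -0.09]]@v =[[0.05, -0.09, 0.09], [0.15, -0.07, 0.25], [0.13, 0.00, 0.14]]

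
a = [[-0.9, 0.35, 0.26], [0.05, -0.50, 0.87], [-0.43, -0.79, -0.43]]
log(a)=[[(-0+2.61j),(0.33-1.09j),0.76+0.47j], [(-0.33-1.08j),-0.00+0.45j,(1.83-0.19j)], [-0.75+0.47j,-1.81-0.20j,0.08j]]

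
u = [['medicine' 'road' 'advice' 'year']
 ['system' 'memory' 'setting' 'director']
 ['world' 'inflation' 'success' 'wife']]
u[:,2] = ['advice', 'setting', 'success']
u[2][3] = 'wife'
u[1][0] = 'system'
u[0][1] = 'road'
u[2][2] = 'success'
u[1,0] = 'system'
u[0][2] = 'advice'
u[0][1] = 'road'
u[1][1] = 'memory'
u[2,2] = 'success'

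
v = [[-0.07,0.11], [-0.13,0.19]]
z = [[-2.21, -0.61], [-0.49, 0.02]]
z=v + [[-2.14,-0.72], [-0.36,-0.17]]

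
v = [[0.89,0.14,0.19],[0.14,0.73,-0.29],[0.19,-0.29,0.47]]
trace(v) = 2.09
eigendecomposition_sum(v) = [[0.02,-0.03,-0.05], [-0.03,0.05,0.08], [-0.05,0.08,0.13]] + [[0.82, 0.33, 0.12], [0.33, 0.13, 0.05], [0.12, 0.05, 0.02]] + [[0.04, -0.15, 0.12], [-0.15, 0.54, -0.42], [0.12, -0.42, 0.33]]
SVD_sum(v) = [[0.82, 0.33, 0.12], [0.33, 0.13, 0.05], [0.12, 0.05, 0.02]] + [[0.04, -0.15, 0.12], [-0.15, 0.54, -0.42], [0.12, -0.42, 0.33]] + [[0.02, -0.03, -0.05], [-0.03, 0.05, 0.08], [-0.05, 0.08, 0.13]]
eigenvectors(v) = [[-0.32,0.92,0.22], [0.52,0.37,-0.77], [0.79,0.14,0.6]]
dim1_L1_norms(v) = [1.22, 1.16, 0.95]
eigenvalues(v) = [0.2, 0.97, 0.91]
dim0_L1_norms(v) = [1.22, 1.16, 0.95]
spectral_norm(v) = 0.97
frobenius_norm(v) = 1.35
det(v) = 0.18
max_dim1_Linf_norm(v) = 0.89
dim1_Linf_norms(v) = [0.89, 0.73, 0.47]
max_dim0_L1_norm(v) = 1.22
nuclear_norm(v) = 2.09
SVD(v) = [[-0.92, 0.22, -0.32], [-0.37, -0.77, 0.52], [-0.14, 0.6, 0.79]] @ diag([0.9738521521595633, 0.9145981002496557, 0.20154974759078087]) @ [[-0.92, -0.37, -0.14], [0.22, -0.77, 0.6], [-0.32, 0.52, 0.79]]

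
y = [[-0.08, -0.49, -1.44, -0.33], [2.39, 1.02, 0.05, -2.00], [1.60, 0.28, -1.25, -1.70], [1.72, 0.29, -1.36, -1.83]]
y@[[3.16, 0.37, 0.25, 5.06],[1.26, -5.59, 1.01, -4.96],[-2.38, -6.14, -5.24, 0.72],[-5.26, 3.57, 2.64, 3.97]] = [[4.29, 10.37, 6.16, -0.32], [19.24, -12.26, -3.91, -0.87], [17.33, 0.63, 2.74, -0.94], [18.66, 0.83, 3.02, -0.98]]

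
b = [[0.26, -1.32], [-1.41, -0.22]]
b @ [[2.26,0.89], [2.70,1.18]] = [[-2.98, -1.33],[-3.78, -1.51]]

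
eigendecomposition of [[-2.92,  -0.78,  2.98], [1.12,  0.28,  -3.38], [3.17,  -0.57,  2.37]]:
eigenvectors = [[-0.37, -0.75, 0.03],  [0.53, 0.52, -0.97],  [-0.76, 0.42, -0.23]]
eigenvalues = [4.32, -4.04, -0.55]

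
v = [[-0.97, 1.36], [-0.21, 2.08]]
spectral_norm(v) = 2.59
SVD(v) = [[0.61,0.79], [0.79,-0.61]] @ diag([2.591179818883402, 0.6684213837179228]) @ [[-0.29,0.96], [-0.96,-0.29]]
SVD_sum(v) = [[-0.46, 1.51],[-0.60, 1.96]] + [[-0.51,-0.15],[0.39,0.12]]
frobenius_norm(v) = 2.68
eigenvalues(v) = [-0.87, 1.98]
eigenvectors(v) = [[-1.0, -0.42], [-0.07, -0.91]]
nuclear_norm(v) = 3.26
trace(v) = 1.11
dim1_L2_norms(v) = [1.67, 2.09]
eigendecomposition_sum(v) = [[-0.9, 0.42],[-0.06, 0.03]] + [[-0.07,0.94], [-0.15,2.05]]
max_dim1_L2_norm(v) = 2.09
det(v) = -1.73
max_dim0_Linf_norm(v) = 2.08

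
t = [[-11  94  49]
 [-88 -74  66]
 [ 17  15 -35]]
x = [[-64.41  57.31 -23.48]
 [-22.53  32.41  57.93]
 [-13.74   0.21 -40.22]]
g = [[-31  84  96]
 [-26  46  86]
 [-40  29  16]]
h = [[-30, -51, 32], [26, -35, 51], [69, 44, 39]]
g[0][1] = 84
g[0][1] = 84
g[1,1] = 46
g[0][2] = 96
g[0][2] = 96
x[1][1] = 32.41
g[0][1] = 84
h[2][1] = 44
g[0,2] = 96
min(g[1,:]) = -26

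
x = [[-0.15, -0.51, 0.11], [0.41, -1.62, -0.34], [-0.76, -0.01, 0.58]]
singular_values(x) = [1.78, 0.97, 0.0]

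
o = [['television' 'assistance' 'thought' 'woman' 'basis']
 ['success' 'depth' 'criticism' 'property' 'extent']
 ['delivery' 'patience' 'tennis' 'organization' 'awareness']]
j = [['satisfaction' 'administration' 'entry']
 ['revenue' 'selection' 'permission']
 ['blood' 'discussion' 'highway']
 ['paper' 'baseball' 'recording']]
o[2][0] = 'delivery'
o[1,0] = 'success'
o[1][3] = 'property'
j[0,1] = 'administration'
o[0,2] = 'thought'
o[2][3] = 'organization'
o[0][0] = 'television'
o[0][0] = 'television'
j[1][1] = 'selection'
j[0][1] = 'administration'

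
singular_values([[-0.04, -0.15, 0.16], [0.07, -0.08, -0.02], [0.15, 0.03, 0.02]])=[0.23, 0.16, 0.08]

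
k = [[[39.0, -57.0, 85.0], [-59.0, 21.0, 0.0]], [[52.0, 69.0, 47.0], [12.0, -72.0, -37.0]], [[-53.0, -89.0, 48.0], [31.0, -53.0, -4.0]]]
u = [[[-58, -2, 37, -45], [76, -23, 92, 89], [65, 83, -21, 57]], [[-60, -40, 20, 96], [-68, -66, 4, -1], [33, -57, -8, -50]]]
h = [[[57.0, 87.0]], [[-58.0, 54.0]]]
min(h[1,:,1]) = 54.0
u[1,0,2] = 20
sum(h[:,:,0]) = -1.0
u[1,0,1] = -40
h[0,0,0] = 57.0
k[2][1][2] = -4.0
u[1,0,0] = -60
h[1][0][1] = 54.0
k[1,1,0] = 12.0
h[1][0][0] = -58.0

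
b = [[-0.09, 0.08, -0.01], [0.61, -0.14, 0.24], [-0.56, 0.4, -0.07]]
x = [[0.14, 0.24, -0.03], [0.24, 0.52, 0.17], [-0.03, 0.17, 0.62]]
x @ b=[[0.15, -0.03, 0.06], [0.20, 0.01, 0.11], [-0.24, 0.22, -0.0]]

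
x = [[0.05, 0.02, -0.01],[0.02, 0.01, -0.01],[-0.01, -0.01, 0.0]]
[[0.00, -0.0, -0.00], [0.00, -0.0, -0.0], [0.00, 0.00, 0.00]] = x@[[0.0, 0.0, -0.01],[-0.0, -0.01, 0.01],[0.0, 0.00, -0.00]]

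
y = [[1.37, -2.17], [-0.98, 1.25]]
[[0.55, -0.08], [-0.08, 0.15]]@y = [[0.83, -1.29],  [-0.26, 0.36]]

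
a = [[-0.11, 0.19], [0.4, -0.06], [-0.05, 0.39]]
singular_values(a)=[0.5, 0.34]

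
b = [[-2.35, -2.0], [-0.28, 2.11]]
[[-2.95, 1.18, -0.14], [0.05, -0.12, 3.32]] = b @ [[1.11, -0.41, -1.15], [0.17, -0.11, 1.42]]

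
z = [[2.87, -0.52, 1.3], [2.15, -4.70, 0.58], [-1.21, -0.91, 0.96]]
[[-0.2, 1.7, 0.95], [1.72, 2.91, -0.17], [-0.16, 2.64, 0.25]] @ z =[[1.93, -8.75, 1.64], [11.40, -14.42, 3.76], [4.91, -12.55, 1.56]]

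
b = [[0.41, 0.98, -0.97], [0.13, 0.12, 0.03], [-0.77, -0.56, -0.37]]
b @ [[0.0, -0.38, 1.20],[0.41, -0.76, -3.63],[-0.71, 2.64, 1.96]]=[[1.09, -3.46, -4.97], [0.03, -0.06, -0.22], [0.03, -0.26, 0.38]]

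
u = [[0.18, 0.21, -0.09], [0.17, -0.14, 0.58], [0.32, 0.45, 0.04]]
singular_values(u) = [0.63, 0.61, 0.06]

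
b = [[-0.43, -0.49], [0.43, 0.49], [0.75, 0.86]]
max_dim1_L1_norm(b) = 1.61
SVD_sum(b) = [[-0.43, -0.49],[0.43, 0.49],[0.75, 0.86]] + [[-0.0, 0.0],  [0.0, -0.0],  [-0.00, 0.0]]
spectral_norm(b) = 1.47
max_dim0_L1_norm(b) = 1.84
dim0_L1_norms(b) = [1.61, 1.84]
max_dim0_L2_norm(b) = 1.1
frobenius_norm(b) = 1.47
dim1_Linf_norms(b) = [0.49, 0.49, 0.86]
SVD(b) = [[-0.44, 0.55], [0.44, -0.55], [0.78, 0.63]] @ diag([1.4670020735705651, 0.0022172369433271135]) @ [[0.66, 0.75], [-0.75, 0.66]]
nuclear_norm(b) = 1.47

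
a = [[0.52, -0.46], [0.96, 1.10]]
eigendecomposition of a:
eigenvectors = [[0.25-0.51j, 0.25+0.51j], [(-0.82+0j), (-0.82-0j)]]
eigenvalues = [(0.81+0.6j), (0.81-0.6j)]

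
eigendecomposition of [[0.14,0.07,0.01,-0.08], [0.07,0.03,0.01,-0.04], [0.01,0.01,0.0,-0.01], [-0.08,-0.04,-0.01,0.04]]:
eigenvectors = [[-0.80, -0.42, -0.42, 0.10], [-0.39, 0.39, 0.53, 0.65], [-0.07, 0.77, -0.63, 0.01], [0.45, -0.28, -0.39, 0.76]]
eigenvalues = [0.22, 0.0, -0.01, -0.01]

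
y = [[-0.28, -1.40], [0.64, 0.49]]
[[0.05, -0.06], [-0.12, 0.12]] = y@[[-0.18, 0.18], [0.0, 0.01]]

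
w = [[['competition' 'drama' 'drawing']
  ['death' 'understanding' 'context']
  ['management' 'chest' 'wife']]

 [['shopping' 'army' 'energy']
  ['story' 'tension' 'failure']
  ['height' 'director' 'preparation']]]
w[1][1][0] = 'story'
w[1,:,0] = ['shopping', 'story', 'height']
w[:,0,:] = [['competition', 'drama', 'drawing'], ['shopping', 'army', 'energy']]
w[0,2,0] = 'management'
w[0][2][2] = 'wife'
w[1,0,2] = 'energy'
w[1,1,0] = 'story'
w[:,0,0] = ['competition', 'shopping']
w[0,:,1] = ['drama', 'understanding', 'chest']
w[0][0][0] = 'competition'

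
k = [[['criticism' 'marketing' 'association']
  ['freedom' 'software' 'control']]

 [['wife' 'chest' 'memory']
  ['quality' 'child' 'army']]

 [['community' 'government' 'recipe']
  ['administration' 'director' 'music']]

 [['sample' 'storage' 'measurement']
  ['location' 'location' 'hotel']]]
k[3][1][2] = 'hotel'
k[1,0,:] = ['wife', 'chest', 'memory']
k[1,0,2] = 'memory'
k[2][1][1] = 'director'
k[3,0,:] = ['sample', 'storage', 'measurement']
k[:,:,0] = [['criticism', 'freedom'], ['wife', 'quality'], ['community', 'administration'], ['sample', 'location']]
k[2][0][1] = 'government'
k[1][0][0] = 'wife'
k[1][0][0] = 'wife'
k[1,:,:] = [['wife', 'chest', 'memory'], ['quality', 'child', 'army']]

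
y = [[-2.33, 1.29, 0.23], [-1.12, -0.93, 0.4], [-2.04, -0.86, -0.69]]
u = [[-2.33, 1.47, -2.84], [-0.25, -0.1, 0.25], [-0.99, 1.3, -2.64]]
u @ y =[[9.58, -1.93, 2.01], [0.18, -0.44, -0.27], [6.24, -0.22, 2.11]]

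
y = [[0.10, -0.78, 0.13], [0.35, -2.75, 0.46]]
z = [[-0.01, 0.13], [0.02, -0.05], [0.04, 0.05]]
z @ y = [[0.04, -0.35, 0.06],[-0.02, 0.12, -0.02],[0.02, -0.17, 0.03]]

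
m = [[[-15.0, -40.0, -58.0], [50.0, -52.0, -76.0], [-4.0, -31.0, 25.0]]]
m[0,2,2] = 25.0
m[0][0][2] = -58.0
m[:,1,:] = [[50.0, -52.0, -76.0]]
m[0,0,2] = -58.0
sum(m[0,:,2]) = -109.0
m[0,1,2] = -76.0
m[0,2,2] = 25.0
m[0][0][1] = -40.0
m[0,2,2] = 25.0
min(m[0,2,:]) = -31.0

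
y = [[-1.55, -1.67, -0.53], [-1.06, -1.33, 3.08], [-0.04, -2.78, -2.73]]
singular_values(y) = [4.45, 3.5, 0.99]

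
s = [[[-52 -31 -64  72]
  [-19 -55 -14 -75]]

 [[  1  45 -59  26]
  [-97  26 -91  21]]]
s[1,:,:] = [[1, 45, -59, 26], [-97, 26, -91, 21]]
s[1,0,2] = -59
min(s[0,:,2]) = -64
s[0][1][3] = -75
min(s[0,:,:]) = -75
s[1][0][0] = 1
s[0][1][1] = -55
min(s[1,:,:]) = -97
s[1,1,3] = 21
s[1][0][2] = -59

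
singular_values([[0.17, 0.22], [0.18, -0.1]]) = [0.28, 0.2]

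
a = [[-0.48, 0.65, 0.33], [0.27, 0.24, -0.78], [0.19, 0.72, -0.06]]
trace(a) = -0.30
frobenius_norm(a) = 1.43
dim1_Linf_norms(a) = [0.65, 0.78, 0.72]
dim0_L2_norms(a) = [0.58, 1.0, 0.85]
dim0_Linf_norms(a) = [0.48, 0.72, 0.78]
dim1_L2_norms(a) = [0.87, 0.86, 0.75]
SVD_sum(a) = [[-0.29, 0.73, 0.31], [0.06, -0.15, -0.06], [-0.18, 0.47, 0.2]] + [[-0.06, -0.07, 0.11], [0.34, 0.40, -0.64], [0.19, 0.23, -0.37]] + [[-0.14, -0.02, -0.08],[-0.12, -0.02, -0.08],[0.18, 0.02, 0.11]]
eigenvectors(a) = [[-0.96+0.00j, (0.49+0.08j), 0.49-0.08j], [(0.27+0j), 0.09+0.57j, (0.09-0.57j)], [(-0.02+0j), (0.65+0j), (0.65-0j)]]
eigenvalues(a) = [(-0.66+0j), (0.18+0.65j), (0.18-0.65j)]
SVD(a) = [[0.83, -0.14, -0.54], [-0.16, 0.86, -0.48], [0.53, 0.49, 0.69]] @ diag([1.0172268882251672, 0.9649000452362112, 0.30498747609516763]) @ [[-0.34, 0.87, 0.37], [0.41, 0.48, -0.77], [0.85, 0.11, 0.52]]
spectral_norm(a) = 1.02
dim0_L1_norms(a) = [0.94, 1.61, 1.17]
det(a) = -0.30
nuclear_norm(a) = 2.29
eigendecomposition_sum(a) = [[(-0.64+0j), 0.09+0.00j, (0.47-0j)], [(0.18-0j), -0.02-0.00j, (-0.13+0j)], [(-0.01+0j), 0.00+0.00j, (0.01-0j)]] + [[0.08-0.01j, (0.28-0.03j), -0.07+0.27j],  [0.04+0.08j, 0.13+0.30j, (-0.32+0.02j)],  [0.10-0.04j, 0.36-0.10j, (-0.04+0.37j)]] + [[(0.08+0.01j), (0.28+0.03j), (-0.07-0.27j)], [0.04-0.08j, (0.13-0.3j), (-0.32-0.02j)], [0.10+0.04j, 0.36+0.10j, (-0.04-0.37j)]]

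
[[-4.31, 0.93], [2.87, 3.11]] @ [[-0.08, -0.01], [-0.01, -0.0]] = [[0.34, 0.04],[-0.26, -0.03]]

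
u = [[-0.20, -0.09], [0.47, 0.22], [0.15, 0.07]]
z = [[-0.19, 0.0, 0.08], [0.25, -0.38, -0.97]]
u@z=[[0.02, 0.03, 0.07], [-0.03, -0.08, -0.18], [-0.01, -0.03, -0.06]]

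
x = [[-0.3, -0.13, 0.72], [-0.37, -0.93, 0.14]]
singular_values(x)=[1.1, 0.66]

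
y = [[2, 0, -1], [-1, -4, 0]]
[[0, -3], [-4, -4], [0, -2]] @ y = [[3, 12, 0], [-4, 16, 4], [2, 8, 0]]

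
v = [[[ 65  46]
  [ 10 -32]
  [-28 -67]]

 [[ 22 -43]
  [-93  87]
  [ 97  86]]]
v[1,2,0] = 97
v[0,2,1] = -67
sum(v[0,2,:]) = -95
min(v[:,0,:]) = -43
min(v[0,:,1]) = -67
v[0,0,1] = 46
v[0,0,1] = 46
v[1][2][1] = 86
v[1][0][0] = 22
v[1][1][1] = 87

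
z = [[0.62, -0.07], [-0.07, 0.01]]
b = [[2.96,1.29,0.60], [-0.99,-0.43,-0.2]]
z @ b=[[1.9,  0.83,  0.39], [-0.22,  -0.09,  -0.04]]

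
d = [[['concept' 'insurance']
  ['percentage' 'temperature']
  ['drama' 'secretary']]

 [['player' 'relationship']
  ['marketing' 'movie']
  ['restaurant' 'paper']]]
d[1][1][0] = 'marketing'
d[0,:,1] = ['insurance', 'temperature', 'secretary']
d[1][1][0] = 'marketing'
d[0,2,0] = 'drama'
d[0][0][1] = 'insurance'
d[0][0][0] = 'concept'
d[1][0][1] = 'relationship'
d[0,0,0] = 'concept'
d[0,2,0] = 'drama'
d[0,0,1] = 'insurance'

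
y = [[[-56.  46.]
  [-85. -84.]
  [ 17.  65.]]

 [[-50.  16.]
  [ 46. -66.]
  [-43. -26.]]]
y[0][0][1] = 46.0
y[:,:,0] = [[-56.0, -85.0, 17.0], [-50.0, 46.0, -43.0]]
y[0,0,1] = 46.0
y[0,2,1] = 65.0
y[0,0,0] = -56.0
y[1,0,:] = [-50.0, 16.0]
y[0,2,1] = 65.0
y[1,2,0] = -43.0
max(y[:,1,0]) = 46.0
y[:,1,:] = [[-85.0, -84.0], [46.0, -66.0]]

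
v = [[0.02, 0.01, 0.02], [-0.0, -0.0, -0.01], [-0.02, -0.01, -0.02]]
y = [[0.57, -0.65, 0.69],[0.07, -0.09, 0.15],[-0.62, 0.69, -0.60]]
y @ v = [[-0.0, -0.00, 0.00], [-0.0, -0.00, -0.0], [-0.0, -0.00, -0.01]]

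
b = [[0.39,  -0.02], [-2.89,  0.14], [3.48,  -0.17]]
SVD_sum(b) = [[0.39,-0.02],[-2.89,0.14],[3.48,-0.17]] + [[-0.00, -0.0], [-0.00, -0.00], [-0.00, -0.0]]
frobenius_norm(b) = 4.55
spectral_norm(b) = 4.55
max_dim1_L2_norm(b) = 3.48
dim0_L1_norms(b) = [6.76, 0.33]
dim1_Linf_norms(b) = [0.39, 2.89, 3.48]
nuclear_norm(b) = 4.55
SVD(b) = [[-0.09, -0.74],[0.64, -0.55],[-0.77, -0.38]] @ diag([4.545712063462891, 0.0013550232288759608]) @ [[-1.0, 0.05], [0.05, 1.00]]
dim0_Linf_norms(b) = [3.48, 0.17]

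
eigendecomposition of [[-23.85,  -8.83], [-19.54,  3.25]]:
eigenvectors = [[-0.86, 0.26], [-0.52, -0.96]]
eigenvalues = [-29.17, 8.57]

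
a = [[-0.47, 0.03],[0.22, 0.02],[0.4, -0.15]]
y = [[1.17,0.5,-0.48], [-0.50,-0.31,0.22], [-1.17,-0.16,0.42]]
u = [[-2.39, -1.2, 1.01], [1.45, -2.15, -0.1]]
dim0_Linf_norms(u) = [2.39, 2.15, 1.01]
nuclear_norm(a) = 0.77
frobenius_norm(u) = 3.86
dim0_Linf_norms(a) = [0.47, 0.15]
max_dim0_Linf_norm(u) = 2.39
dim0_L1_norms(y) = [2.84, 0.97, 1.12]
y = a @ u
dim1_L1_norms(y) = [2.15, 1.03, 1.75]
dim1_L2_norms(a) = [0.47, 0.22, 0.43]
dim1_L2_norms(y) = [1.36, 0.63, 1.25]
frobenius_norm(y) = 1.95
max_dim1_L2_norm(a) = 0.47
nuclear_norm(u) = 5.44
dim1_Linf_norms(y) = [1.17, 0.5, 1.17]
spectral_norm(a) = 0.66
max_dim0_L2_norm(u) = 2.8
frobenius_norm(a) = 0.67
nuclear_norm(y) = 2.21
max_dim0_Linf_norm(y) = 1.17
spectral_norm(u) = 2.95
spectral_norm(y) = 1.93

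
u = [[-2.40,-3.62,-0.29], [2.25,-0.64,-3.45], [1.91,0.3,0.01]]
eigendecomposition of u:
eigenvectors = [[-0.69+0.00j, -0.69-0.00j, 0.51+0.00j],  [0.03+0.64j, 0.03-0.64j, -0.57+0.00j],  [0.21+0.25j, 0.21-0.25j, 0.65+0.00j]]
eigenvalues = [(-2.14+3.47j), (-2.14-3.47j), (1.26+0j)]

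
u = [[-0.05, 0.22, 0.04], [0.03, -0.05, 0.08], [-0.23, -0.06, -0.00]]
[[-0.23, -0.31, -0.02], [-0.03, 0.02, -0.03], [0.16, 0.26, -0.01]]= u@[[-0.43, -0.74, 0.06], [-1.00, -1.49, 0.01], [-0.83, -0.45, -0.42]]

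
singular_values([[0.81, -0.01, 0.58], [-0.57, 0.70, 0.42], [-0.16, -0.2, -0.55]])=[1.12, 1.04, 0.09]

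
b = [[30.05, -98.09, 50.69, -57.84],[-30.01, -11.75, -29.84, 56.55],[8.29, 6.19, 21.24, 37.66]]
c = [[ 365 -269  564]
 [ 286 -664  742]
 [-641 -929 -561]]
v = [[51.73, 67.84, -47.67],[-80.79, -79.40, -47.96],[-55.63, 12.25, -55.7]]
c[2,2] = -561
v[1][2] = -47.96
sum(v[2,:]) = -99.08000000000001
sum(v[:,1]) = 0.6899999999999977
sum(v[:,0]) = -84.69000000000001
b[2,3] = 37.66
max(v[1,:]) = -47.96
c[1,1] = -664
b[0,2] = 50.69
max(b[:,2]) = 50.69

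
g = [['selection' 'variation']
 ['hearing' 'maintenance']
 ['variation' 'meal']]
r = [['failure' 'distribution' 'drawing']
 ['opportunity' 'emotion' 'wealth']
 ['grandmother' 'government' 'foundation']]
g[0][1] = 'variation'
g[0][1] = 'variation'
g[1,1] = 'maintenance'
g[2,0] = 'variation'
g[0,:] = ['selection', 'variation']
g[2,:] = ['variation', 'meal']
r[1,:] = ['opportunity', 'emotion', 'wealth']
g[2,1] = 'meal'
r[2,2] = 'foundation'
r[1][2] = 'wealth'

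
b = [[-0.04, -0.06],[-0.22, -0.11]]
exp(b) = [[0.97, -0.06], [-0.20, 0.9]]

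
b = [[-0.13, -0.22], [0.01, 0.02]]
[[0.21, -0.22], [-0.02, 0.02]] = b @ [[-1.26, 1.03], [-0.23, 0.38]]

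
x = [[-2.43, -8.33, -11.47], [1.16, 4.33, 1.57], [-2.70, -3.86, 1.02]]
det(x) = -63.03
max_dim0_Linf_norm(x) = 11.47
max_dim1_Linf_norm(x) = 11.47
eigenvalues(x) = [-4.79, 5.17, 2.54]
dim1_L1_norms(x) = [22.23, 7.06, 7.58]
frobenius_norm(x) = 15.89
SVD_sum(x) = [[-2.88, -9.19, -10.60], [0.84, 2.68, 3.09], [-0.46, -1.45, -1.68]] + [[0.58,0.79,-0.85], [0.96,1.32,-1.4], [-1.88,-2.60,2.76]] + [[-0.13, 0.07, -0.02], [-0.63, 0.33, -0.12], [-0.36, 0.19, -0.07]]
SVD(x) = [[-0.95, -0.26, 0.17],[0.28, -0.44, 0.86],[-0.15, 0.86, 0.49]] @ diag([15.089929346569171, 4.921150707024356, 0.8487685398882246]) @ [[0.2, 0.64, 0.74], [-0.44, -0.61, 0.65], [-0.87, 0.46, -0.16]]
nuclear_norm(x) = 20.86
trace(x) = 2.92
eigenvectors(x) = [[-0.93,0.82,-0.80],[0.17,0.05,0.59],[-0.32,-0.58,-0.08]]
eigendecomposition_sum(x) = [[-3.88, -6.08, -6.00], [0.72, 1.13, 1.12], [-1.32, -2.07, -2.05]] + [[1.89,1.91,-4.49], [0.11,0.12,-0.27], [-1.33,-1.35,3.17]] + [[-0.44, -4.17, -0.98], [0.33, 3.08, 0.72], [-0.05, -0.43, -0.10]]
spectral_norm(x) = 15.09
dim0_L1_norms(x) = [6.29, 16.52, 14.06]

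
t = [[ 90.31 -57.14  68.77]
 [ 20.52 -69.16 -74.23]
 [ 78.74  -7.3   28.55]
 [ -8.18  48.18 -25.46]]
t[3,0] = -8.18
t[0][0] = 90.31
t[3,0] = -8.18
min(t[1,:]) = -74.23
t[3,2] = -25.46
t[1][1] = -69.16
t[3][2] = -25.46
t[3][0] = -8.18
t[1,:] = [20.52, -69.16, -74.23]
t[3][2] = -25.46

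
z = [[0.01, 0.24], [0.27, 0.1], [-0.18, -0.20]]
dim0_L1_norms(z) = [0.46, 0.54]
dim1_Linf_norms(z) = [0.24, 0.27, 0.2]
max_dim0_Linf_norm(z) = 0.27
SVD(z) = [[-0.43, 0.79], [-0.63, -0.6], [0.65, -0.06]] @ diag([0.41461940392408425, 0.20270853432857033]) @ [[-0.70, -0.71], [-0.71, 0.70]]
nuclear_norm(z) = 0.62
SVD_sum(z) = [[0.12, 0.13], [0.18, 0.19], [-0.19, -0.19]] + [[-0.11, 0.11], [0.09, -0.09], [0.01, -0.01]]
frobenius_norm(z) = 0.46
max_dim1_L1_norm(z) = 0.38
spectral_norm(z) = 0.41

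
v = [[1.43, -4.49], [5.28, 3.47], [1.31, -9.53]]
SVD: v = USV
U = [[0.41, 0.25], [-0.31, 0.94], [0.86, 0.22]]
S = [11.09, 5.62]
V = [[0.01,-1.00], [1.0,0.01]]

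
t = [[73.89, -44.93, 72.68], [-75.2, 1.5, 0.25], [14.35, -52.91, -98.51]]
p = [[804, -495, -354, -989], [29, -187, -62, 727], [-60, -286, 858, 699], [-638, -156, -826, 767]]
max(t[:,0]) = 73.89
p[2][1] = -286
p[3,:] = [-638, -156, -826, 767]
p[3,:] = [-638, -156, -826, 767]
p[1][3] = 727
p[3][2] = -826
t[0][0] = 73.89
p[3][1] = -156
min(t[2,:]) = -98.51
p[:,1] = [-495, -187, -286, -156]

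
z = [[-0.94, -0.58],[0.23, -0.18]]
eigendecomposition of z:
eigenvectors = [[-0.9, 0.77],[0.43, -0.64]]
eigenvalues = [-0.66, -0.46]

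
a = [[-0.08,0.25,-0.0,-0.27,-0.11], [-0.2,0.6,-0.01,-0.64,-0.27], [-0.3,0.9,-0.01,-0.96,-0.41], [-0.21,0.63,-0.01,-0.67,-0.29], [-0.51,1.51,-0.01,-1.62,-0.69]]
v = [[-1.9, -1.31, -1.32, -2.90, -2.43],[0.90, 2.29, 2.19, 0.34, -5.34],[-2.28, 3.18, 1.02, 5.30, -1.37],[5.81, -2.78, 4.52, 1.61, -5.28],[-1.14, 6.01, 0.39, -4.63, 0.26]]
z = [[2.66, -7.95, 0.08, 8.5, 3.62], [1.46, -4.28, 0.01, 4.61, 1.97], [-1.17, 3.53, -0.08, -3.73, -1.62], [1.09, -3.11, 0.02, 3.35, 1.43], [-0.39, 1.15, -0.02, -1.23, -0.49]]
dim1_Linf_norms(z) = [8.5, 4.61, 3.73, 3.35, 1.23]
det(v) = 1232.85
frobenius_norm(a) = 3.11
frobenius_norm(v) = 16.08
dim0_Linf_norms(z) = [2.66, 7.95, 0.08, 8.5, 3.62]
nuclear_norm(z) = 16.24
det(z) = -0.00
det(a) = -0.00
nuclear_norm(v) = 31.14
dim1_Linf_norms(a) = [0.27, 0.64, 0.96, 0.67, 1.62]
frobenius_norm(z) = 16.09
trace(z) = 1.16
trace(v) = 3.28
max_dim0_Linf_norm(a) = 1.62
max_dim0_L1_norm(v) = 15.57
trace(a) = -0.85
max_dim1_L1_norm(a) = 4.34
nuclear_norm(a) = 3.13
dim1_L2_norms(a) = [0.39, 0.94, 1.41, 0.99, 2.38]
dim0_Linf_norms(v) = [5.81, 6.01, 4.52, 5.3, 5.34]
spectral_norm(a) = 3.11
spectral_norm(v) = 11.02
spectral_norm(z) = 16.09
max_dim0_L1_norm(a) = 4.16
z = v @ a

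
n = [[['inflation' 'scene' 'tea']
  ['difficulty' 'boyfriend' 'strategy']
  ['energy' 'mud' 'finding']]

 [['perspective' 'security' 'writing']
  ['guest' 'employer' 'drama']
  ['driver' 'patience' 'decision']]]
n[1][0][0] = 'perspective'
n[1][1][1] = 'employer'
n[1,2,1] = 'patience'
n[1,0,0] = 'perspective'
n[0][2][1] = 'mud'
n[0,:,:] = [['inflation', 'scene', 'tea'], ['difficulty', 'boyfriend', 'strategy'], ['energy', 'mud', 'finding']]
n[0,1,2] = 'strategy'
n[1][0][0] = 'perspective'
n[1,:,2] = ['writing', 'drama', 'decision']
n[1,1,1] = 'employer'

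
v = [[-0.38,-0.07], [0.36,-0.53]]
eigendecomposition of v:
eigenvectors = [[0.19+0.36j, 0.19-0.36j], [0.91+0.00j, (0.91-0j)]]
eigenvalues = [(-0.46+0.14j), (-0.46-0.14j)]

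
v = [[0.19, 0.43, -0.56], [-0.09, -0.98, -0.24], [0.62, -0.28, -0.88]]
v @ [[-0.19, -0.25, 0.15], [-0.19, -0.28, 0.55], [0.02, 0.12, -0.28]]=[[-0.13,-0.24,0.42], [0.20,0.27,-0.49], [-0.08,-0.18,0.19]]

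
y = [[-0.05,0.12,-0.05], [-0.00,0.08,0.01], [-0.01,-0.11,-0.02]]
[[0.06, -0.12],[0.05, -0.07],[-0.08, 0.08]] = y @ [[0.72, 1.26], [0.69, -0.74], [-0.3, -0.68]]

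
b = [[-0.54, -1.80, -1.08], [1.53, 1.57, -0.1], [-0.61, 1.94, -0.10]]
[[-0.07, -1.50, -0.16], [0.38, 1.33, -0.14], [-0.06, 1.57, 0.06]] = b @ [[0.21, 0.03, -0.09], [0.03, 0.82, 0.01], [-0.09, 0.01, 0.18]]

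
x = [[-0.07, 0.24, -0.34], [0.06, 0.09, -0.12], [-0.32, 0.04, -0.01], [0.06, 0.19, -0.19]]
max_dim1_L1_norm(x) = 0.65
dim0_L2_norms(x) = [0.34, 0.32, 0.41]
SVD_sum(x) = [[-0.04,0.26,-0.33], [-0.01,0.09,-0.11], [-0.01,0.04,-0.05], [-0.02,0.16,-0.20]] + [[-0.03, -0.00, 0.00], [0.07, 0.00, -0.01], [-0.31, -0.01, 0.03], [0.08, 0.0, -0.01]] + [[-0.00, -0.02, -0.01], [-0.0, -0.00, -0.00], [0.0, 0.01, 0.01], [0.0, 0.03, 0.02]]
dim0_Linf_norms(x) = [0.32, 0.24, 0.34]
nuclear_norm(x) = 0.90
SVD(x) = [[-0.81,0.09,0.53], [-0.28,-0.22,0.01], [-0.12,0.94,-0.26], [-0.5,-0.25,-0.80]] @ diag([0.518492937265616, 0.3366706696006354, 0.0437942260615916]) @ [[0.09, -0.62, 0.78], [-0.99, -0.02, 0.10], [-0.04, -0.79, -0.62]]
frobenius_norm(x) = 0.62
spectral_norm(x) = 0.52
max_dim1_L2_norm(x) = 0.42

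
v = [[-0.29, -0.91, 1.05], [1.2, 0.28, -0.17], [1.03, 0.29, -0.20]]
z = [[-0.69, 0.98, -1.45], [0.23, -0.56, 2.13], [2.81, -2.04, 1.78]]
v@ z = [[2.94, -1.92, 0.35], [-1.24, 1.37, -1.45], [-1.21, 1.26, -1.23]]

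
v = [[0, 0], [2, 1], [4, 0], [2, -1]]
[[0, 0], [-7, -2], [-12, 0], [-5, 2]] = v@[[-3, 0], [-1, -2]]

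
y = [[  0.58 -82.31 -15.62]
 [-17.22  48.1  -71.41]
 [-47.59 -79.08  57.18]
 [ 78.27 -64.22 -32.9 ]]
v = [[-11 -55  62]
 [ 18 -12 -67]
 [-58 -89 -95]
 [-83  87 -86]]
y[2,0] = -47.59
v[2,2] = -95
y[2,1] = -79.08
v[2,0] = -58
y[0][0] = 0.58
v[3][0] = -83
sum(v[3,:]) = -82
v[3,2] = -86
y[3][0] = 78.27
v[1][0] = 18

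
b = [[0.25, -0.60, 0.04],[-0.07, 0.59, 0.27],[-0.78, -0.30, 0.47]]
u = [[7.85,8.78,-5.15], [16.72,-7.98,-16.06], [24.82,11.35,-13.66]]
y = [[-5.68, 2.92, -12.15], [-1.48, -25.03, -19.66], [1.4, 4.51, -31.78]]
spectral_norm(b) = 0.96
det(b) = 0.22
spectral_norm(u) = 38.04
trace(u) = -13.79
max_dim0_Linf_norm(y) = 31.78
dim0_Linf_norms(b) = [0.78, 0.6, 0.47]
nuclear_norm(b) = 2.10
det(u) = -1205.22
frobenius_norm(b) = 1.33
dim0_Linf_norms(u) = [24.82, 11.35, 16.06]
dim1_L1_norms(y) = [20.75, 46.17, 37.69]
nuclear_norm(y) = 69.99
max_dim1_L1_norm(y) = 46.17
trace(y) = -62.49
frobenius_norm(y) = 47.29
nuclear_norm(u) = 55.76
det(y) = -5584.17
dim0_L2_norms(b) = [0.82, 0.89, 0.54]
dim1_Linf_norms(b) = [0.6, 0.59, 0.78]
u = y @ b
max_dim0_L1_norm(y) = 63.59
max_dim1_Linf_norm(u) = 24.82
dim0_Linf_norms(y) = [5.68, 25.03, 31.78]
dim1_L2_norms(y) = [13.73, 31.86, 32.13]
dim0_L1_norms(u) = [49.39, 28.11, 34.87]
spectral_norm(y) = 40.57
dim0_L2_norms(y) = [6.03, 25.6, 39.3]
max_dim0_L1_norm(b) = 1.49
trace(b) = 1.31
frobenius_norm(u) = 41.20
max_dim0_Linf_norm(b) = 0.78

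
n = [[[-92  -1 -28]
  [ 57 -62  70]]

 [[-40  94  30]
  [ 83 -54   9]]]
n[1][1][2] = 9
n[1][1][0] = 83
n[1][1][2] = 9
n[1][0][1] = 94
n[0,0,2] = -28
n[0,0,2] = -28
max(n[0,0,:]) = -1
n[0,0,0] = -92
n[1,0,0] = -40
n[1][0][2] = 30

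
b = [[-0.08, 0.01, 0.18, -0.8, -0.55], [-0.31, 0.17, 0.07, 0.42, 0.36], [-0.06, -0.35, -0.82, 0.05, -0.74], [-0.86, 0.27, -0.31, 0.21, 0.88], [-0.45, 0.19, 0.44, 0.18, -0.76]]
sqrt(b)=[[(0.36+0.45j), (-0.06-0.1j), (0.15+0.07j), (-0.45+0.37j), (-0.13+0.09j)],  [(-0.29-0.09j), 0.18+0.02j, (-0.04-0.01j), 0.31-0.07j, 0.36-0.02j],  [-0.22+0.31j, (0.04-0.07j), (0.43+0.04j), (0.03+0.25j), (-1.21+0.06j)],  [-0.39+0.46j, (0.02-0.1j), -0.46+0.07j, (0.66+0.38j), 0.42+0.10j],  [-0.34+0.04j, 0.37-0.01j, 0.76+0.01j, (-0.11+0.03j), 0.18+0.01j]]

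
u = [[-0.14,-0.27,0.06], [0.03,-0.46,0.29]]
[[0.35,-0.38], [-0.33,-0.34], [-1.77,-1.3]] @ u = [[-0.06, 0.08, -0.09], [0.04, 0.25, -0.12], [0.21, 1.08, -0.48]]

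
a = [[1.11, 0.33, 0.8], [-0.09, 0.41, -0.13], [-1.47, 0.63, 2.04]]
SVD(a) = [[0.04,1.0,0.04], [0.02,-0.04,1.00], [1.0,-0.04,-0.02]] @ diag([2.5943819611182968, 1.4053254673059412, 0.4332927079530899]) @ [[-0.55,0.25,0.8], [0.84,0.2,0.51], [-0.03,0.95,-0.32]]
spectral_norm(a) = 2.59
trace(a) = 3.56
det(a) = 1.58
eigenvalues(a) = [(1.55+1.01j), (1.55-1.01j), (0.46+0j)]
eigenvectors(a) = [[0.25-0.52j,0.25+0.52j,0.01+0.00j], [(-0.04+0.08j),(-0.04-0.08j),-0.93+0.00j], [0.81+0.00j,0.81-0.00j,(0.38+0j)]]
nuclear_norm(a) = 4.43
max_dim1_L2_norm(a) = 2.59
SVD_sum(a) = [[-0.06, 0.03, 0.09], [-0.03, 0.01, 0.04], [-1.42, 0.65, 2.07]] + [[1.17, 0.29, 0.72], [-0.05, -0.01, -0.03], [-0.05, -0.01, -0.03]] + [[-0.00, 0.02, -0.01],[-0.01, 0.41, -0.14],[0.0, -0.01, 0.00]]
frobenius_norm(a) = 2.98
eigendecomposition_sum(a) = [[(0.56+0.84j), (0.17-0.24j), (0.4-0.62j)], [-0.08-0.13j, -0.03+0.04j, -0.07+0.09j], [-0.72+1.21j, 0.41+0.06j, 1.02+0.13j]] + [[(0.56-0.84j),(0.17+0.24j),(0.4+0.62j)], [(-0.08+0.13j),(-0.03-0.04j),(-0.07-0.09j)], [-0.72-1.21j,(0.41-0.06j),(1.02-0.13j)]] + [[-0.00-0.00j, -0.00+0.00j, -0.00-0.00j], [0.07+0.00j, 0.47-0.00j, 0.00+0.00j], [-0.03-0.00j, (-0.19+0j), -0.00-0.00j]]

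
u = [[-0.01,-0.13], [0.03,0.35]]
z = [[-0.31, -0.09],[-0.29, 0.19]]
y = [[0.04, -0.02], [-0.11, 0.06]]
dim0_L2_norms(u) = [0.03, 0.37]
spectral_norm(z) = 0.43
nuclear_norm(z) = 0.63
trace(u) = 0.34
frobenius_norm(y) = 0.13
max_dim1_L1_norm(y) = 0.17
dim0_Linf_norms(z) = [0.31, 0.19]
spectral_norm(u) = 0.37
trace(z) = -0.12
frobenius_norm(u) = 0.37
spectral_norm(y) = 0.13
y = u @ z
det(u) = 0.00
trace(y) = 0.10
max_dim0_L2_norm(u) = 0.37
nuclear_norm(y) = 0.13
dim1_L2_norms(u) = [0.13, 0.35]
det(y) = 0.00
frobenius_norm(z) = 0.47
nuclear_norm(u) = 0.38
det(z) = -0.09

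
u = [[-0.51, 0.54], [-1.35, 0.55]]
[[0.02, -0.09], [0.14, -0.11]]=u@[[-0.14,  0.02], [-0.09,  -0.15]]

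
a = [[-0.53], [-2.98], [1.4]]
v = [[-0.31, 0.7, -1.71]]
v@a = [[-4.32]]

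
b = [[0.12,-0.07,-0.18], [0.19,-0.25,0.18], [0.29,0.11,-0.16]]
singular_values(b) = [0.39, 0.36, 0.14]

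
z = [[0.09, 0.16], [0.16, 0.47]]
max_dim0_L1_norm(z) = 0.63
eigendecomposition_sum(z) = [[0.03, -0.01], [-0.01, 0.0]] + [[0.06, 0.17], [0.17, 0.47]]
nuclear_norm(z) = 0.56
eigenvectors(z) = [[-0.94, -0.34],[0.34, -0.94]]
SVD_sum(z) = [[0.06,  0.17], [0.17,  0.47]] + [[0.03, -0.01],  [-0.01, 0.0]]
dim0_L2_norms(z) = [0.18, 0.5]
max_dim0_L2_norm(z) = 0.5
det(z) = 0.02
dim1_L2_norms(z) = [0.18, 0.5]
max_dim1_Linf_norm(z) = 0.47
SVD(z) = [[-0.34, -0.94], [-0.94, 0.34]] @ diag([0.5283948469674844, 0.03160515303251555]) @ [[-0.34,-0.94], [-0.94,0.34]]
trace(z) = 0.56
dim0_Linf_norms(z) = [0.16, 0.47]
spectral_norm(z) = 0.53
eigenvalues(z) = [0.03, 0.53]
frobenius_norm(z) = 0.53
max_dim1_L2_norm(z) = 0.5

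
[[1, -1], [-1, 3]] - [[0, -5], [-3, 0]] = [[1, 4], [2, 3]]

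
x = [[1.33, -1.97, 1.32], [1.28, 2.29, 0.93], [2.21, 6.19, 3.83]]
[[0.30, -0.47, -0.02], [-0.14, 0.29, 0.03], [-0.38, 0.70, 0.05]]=x @ [[0.04, -0.02, 0.01], [-0.1, 0.17, 0.01], [0.04, -0.08, -0.01]]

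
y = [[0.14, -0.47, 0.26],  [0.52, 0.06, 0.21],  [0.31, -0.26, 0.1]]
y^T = [[0.14, 0.52, 0.31], [-0.47, 0.06, -0.26], [0.26, 0.21, 0.10]]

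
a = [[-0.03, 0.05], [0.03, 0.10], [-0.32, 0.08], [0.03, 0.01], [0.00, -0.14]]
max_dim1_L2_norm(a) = 0.33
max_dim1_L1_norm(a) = 0.4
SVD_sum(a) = [[-0.04, 0.01], [-0.00, 0.00], [-0.31, 0.1], [0.02, -0.01], [0.04, -0.01]] + [[0.01, 0.04],[0.03, 0.1],[-0.01, -0.02],[0.01, 0.02],[-0.04, -0.13]]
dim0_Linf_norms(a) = [0.32, 0.14]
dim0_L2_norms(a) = [0.32, 0.2]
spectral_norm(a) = 0.34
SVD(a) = [[-0.13, -0.22], [-0.01, -0.59], [-0.98, 0.12], [0.08, -0.11], [0.13, 0.76]] @ diag([0.3357679662657823, 0.17595417821052284]) @ [[0.95, -0.31], [-0.31, -0.95]]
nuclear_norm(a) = 0.51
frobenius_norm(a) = 0.38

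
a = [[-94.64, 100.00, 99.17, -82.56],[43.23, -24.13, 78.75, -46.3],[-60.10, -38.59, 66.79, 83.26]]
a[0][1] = 100.0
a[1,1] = -24.13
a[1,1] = -24.13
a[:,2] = [99.17, 78.75, 66.79]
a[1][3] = -46.3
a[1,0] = 43.23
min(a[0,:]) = -94.64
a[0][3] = -82.56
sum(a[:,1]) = 37.28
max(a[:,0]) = 43.23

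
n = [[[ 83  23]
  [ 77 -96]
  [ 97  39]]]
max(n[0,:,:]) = 97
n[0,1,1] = -96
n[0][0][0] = 83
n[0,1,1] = -96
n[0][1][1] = -96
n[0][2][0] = 97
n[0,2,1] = 39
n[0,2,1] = 39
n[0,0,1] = 23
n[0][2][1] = 39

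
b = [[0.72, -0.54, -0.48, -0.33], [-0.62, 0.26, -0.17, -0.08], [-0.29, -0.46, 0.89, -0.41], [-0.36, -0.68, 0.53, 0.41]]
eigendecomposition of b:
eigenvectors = [[0.55+0.00j, (0.8+0j), (-0.08+0.39j), -0.08-0.39j],[0.59+0.00j, -0.59+0.00j, (-0.28-0.34j), (-0.28+0.34j)],[0.43+0.00j, -0.05+0.00j, 0.16+0.34j, 0.16-0.34j],[0.41+0.00j, 0.12+0.00j, (0.71+0j), (0.71-0j)]]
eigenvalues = [(-0.49+0j), (1.1+0j), (0.84+0.38j), (0.84-0.38j)]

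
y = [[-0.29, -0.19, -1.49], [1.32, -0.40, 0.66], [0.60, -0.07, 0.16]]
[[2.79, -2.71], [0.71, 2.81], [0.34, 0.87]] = y@ [[0.79, 0.81], [-2.08, -1.33], [-1.76, 1.83]]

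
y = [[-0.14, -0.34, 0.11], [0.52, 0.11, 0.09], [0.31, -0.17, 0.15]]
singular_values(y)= [0.64, 0.42, 0.0]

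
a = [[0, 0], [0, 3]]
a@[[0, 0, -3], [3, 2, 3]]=[[0, 0, 0], [9, 6, 9]]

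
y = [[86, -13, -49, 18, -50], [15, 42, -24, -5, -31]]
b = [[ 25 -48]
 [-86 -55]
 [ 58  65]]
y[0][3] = 18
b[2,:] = [58, 65]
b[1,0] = -86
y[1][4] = -31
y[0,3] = 18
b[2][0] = 58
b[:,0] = [25, -86, 58]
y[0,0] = 86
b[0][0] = 25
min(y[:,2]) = -49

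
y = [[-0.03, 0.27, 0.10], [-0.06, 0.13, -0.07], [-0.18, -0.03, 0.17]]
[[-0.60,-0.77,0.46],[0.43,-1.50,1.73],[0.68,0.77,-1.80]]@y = [[-0.02, -0.28, 0.07],[-0.23, -0.13, 0.44],[0.26, 0.34, -0.29]]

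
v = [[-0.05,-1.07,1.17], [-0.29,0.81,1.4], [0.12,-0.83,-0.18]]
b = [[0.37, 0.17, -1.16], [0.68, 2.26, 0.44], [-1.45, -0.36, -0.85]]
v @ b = [[-2.44,-2.85,-1.41], [-1.59,1.28,-0.50], [-0.26,-1.79,-0.35]]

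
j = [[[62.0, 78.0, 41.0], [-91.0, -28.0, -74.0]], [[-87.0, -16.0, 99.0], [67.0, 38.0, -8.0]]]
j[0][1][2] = -74.0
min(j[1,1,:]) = -8.0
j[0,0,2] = 41.0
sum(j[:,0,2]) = 140.0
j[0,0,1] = 78.0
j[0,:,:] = [[62.0, 78.0, 41.0], [-91.0, -28.0, -74.0]]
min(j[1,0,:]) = -87.0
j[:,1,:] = [[-91.0, -28.0, -74.0], [67.0, 38.0, -8.0]]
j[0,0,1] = 78.0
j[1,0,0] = -87.0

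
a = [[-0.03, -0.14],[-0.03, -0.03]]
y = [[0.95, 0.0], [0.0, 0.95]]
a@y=[[-0.03, -0.13], [-0.03, -0.03]]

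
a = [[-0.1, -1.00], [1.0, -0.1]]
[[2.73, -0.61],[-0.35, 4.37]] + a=[[2.63, -1.61], [0.65, 4.27]]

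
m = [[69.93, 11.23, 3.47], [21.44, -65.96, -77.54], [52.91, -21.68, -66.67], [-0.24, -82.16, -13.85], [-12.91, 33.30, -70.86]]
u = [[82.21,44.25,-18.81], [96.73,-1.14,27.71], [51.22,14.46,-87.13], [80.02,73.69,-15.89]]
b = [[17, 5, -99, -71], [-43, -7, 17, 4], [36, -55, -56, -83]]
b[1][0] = -43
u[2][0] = 51.22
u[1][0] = 96.73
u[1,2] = 27.71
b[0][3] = -71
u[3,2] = -15.89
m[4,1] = 33.3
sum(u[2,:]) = -21.44999999999999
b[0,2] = -99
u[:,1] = [44.25, -1.14, 14.46, 73.69]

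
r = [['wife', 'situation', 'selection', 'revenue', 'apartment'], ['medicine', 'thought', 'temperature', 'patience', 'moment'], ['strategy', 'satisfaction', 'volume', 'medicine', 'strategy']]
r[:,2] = ['selection', 'temperature', 'volume']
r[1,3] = 'patience'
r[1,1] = 'thought'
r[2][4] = 'strategy'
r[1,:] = ['medicine', 'thought', 'temperature', 'patience', 'moment']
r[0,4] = 'apartment'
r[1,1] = 'thought'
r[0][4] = 'apartment'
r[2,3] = 'medicine'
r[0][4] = 'apartment'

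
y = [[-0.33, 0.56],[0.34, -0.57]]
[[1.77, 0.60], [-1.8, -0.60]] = y @ [[1.3, 2.26], [3.93, 2.40]]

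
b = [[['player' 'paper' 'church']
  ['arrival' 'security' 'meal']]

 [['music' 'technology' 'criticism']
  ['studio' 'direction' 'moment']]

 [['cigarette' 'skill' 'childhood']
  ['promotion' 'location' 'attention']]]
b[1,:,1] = ['technology', 'direction']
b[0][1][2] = 'meal'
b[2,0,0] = 'cigarette'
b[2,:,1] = ['skill', 'location']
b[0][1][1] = 'security'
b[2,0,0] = 'cigarette'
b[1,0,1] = 'technology'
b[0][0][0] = 'player'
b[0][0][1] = 'paper'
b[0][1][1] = 'security'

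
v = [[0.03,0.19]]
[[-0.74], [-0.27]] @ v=[[-0.02, -0.14], [-0.01, -0.05]]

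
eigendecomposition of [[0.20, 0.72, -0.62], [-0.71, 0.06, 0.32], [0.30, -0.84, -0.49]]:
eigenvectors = [[(0.67+0j), 0.67-0.00j, (0.53+0j)], [(-0.19+0.52j), (-0.19-0.52j), (0.2+0j)], [(-0.15-0.46j), -0.15+0.46j, 0.83+0.00j]]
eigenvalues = [(0.13+0.98j), (0.13-0.98j), (-0.5+0j)]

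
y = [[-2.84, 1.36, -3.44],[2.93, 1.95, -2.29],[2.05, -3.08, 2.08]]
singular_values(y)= [6.19, 4.1, 1.52]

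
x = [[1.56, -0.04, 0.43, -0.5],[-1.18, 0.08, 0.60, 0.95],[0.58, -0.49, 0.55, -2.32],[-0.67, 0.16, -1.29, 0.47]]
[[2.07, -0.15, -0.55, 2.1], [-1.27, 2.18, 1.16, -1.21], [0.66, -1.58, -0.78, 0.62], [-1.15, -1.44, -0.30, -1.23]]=x @ [[1.32, -0.28, -0.42, 1.33], [-0.49, 1.0, 0.51, -0.46], [0.22, 1.68, 0.61, 0.29], [0.2, 0.80, 0.27, 0.23]]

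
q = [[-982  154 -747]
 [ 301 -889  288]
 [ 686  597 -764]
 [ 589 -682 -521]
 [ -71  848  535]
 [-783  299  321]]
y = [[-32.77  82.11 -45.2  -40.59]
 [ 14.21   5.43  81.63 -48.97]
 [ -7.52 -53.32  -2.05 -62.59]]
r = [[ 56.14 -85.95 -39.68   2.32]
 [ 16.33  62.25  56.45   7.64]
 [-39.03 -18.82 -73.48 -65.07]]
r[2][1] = -18.82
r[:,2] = [-39.68, 56.45, -73.48]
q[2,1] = 597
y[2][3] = -62.59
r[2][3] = -65.07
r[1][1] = 62.25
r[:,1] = [-85.95, 62.25, -18.82]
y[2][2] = -2.05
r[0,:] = [56.14, -85.95, -39.68, 2.32]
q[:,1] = [154, -889, 597, -682, 848, 299]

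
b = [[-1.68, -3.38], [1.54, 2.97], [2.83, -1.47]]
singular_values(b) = [5.04, 3.19]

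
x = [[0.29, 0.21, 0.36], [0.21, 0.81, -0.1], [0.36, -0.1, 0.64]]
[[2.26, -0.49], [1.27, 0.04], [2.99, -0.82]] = x@[[3.01, -2.42],  [1.18, 0.70],  [3.16, 0.19]]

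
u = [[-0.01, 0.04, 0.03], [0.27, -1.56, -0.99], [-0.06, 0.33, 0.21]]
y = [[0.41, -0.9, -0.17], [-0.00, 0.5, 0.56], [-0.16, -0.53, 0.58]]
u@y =[[-0.01,  0.01,  0.04], [0.27,  -0.5,  -1.49], [-0.06,  0.11,  0.32]]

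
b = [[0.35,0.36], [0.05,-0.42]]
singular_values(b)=[0.6, 0.28]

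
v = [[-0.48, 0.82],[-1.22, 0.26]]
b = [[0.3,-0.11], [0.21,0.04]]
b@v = [[-0.01, 0.22], [-0.15, 0.18]]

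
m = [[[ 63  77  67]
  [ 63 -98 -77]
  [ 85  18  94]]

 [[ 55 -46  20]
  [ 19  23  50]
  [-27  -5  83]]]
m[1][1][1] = 23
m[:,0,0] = [63, 55]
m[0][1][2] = -77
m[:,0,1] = [77, -46]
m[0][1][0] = 63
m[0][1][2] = -77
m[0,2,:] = [85, 18, 94]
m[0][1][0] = 63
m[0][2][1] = 18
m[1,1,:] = [19, 23, 50]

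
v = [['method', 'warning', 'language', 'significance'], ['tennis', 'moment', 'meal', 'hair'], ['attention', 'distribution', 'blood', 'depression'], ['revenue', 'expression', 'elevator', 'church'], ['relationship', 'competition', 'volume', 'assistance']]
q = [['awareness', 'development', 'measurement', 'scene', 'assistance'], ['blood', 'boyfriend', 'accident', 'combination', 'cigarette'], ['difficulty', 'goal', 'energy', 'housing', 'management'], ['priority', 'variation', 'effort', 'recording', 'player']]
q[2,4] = 'management'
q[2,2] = 'energy'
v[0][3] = 'significance'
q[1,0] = 'blood'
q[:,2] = ['measurement', 'accident', 'energy', 'effort']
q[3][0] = 'priority'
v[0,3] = 'significance'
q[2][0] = 'difficulty'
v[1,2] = 'meal'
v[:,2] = ['language', 'meal', 'blood', 'elevator', 'volume']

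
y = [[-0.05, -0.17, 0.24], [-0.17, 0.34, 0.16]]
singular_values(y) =[0.41, 0.3]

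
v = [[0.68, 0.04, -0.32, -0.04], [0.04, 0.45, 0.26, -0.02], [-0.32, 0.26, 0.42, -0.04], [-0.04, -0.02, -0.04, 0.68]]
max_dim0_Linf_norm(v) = 0.68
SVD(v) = [[-0.75, -0.20, -0.48, -0.42], [0.27, -0.25, -0.77, 0.52], [0.61, -0.14, -0.25, -0.74], [0.00, 0.94, -0.34, -0.06]] @ diag([0.9268817629326688, 0.699665332208688, 0.5501020915900157, 0.05335081326862712]) @ [[-0.75, 0.27, 0.61, 0.00], [-0.20, -0.25, -0.14, 0.94], [-0.48, -0.77, -0.25, -0.34], [-0.42, 0.52, -0.74, -0.06]]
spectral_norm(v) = 0.93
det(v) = 0.02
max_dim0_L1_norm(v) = 1.08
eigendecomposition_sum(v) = [[0.01, -0.01, 0.02, 0.00],[-0.01, 0.01, -0.02, -0.0],[0.02, -0.02, 0.03, 0.00],[0.00, -0.00, 0.0, 0.00]] + [[0.52, -0.19, -0.42, -0.00], [-0.19, 0.07, 0.15, 0.00], [-0.42, 0.15, 0.34, 0.00], [-0.0, 0.00, 0.0, 0.0]] + [[0.13, 0.2, 0.07, 0.09], [0.20, 0.32, 0.1, 0.14], [0.07, 0.10, 0.03, 0.05], [0.09, 0.14, 0.05, 0.06]] + [[0.03,0.03,0.02,-0.13], [0.03,0.04,0.02,-0.16], [0.02,0.02,0.01,-0.09], [-0.13,-0.16,-0.09,0.62]]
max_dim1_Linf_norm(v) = 0.68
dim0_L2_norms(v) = [0.75, 0.52, 0.59, 0.68]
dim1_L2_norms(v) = [0.75, 0.52, 0.59, 0.68]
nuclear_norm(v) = 2.23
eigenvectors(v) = [[-0.42,0.75,-0.48,-0.20], [0.52,-0.27,-0.77,-0.25], [-0.74,-0.61,-0.25,-0.14], [-0.06,-0.0,-0.34,0.94]]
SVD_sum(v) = [[0.52, -0.19, -0.42, -0.0], [-0.19, 0.07, 0.15, 0.00], [-0.42, 0.15, 0.34, 0.0], [-0.00, 0.00, 0.00, 0.0]] + [[0.03, 0.03, 0.02, -0.13], [0.03, 0.04, 0.02, -0.16], [0.02, 0.02, 0.01, -0.09], [-0.13, -0.16, -0.09, 0.62]] + [[0.13, 0.20, 0.07, 0.09], [0.2, 0.32, 0.10, 0.14], [0.07, 0.10, 0.03, 0.05], [0.09, 0.14, 0.05, 0.06]] + [[0.01, -0.01, 0.02, 0.00], [-0.01, 0.01, -0.02, -0.00], [0.02, -0.02, 0.03, 0.00], [0.00, -0.00, 0.0, 0.00]]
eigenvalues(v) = [0.05, 0.93, 0.55, 0.7]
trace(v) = 2.23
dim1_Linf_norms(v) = [0.68, 0.45, 0.42, 0.68]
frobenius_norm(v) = 1.29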